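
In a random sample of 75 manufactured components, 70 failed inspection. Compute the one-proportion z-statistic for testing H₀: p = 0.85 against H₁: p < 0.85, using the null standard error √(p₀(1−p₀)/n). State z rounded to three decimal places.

Sample proportion p̂ = 70/75 = 0.93333.
SE₀ = √(0.85·0.15/75) = 0.041231.
z = (0.93333 − 0.85)/0.041231 = 0.08333/0.041231 = 2.021.

z = 2.021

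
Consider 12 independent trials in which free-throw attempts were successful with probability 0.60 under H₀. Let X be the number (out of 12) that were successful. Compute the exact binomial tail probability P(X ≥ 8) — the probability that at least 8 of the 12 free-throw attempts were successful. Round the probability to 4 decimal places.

P = 0.4382

X is binomial with n = 12 and p = 0.60.
P(X ≥ 8) = Σ_{j=8}^{12} C(12,j)·0.60^j·0.40^{12−j}.
= 0.212841 + 0.141894 + 0.063852 + 0.017414 + 0.002177 = 0.4382.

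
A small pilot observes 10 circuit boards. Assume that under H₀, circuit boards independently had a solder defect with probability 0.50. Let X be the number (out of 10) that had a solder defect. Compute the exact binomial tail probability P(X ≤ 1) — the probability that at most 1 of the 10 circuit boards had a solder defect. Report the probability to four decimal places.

X ~ Binomial(n=10, p=0.50).
P(X ≤ 1) = C(10,0)·0.50^0·0.50^10 + C(10,1)·0.50^1·0.50^9.
= 0.000977 + 0.009766 = 0.0107.

P = 0.0107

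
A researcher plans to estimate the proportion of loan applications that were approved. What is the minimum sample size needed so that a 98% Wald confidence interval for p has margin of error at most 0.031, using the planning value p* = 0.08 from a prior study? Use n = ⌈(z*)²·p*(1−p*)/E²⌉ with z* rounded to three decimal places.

n = 415

For 98% confidence, z* = 2.326.
p*(1−p*) = 0.0736.
Required n before rounding: 5.410276 × 0.0736 / 0.031² = 414.356.
⌈414.356⌉ = 415.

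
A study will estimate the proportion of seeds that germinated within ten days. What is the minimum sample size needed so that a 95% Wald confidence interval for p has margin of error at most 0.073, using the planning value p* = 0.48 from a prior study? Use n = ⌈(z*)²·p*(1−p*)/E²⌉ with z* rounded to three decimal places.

The 95% critical value is z* = 1.960.
p*(1−p*) = 0.48·0.52 = 0.2496.
Required n before rounding: 3.841600 × 0.2496 / 0.073² = 179.933.
⌈179.933⌉ = 180.

n = 180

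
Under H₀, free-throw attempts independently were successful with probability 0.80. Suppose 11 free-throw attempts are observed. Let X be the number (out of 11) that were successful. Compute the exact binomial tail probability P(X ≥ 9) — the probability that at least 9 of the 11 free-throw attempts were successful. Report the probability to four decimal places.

P = 0.6174

X ~ Binomial(n=11, p=0.80).
P(X ≥ 9) = C(11,9)·0.80^9·0.20^2 + C(11,10)·0.80^10·0.20^1 + C(11,11)·0.80^11·0.20^0.
= 0.295279 + 0.236223 + 0.085899 = 0.6174.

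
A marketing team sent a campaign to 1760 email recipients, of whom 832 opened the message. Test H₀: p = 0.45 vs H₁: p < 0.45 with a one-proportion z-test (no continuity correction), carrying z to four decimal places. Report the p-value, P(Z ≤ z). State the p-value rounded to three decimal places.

p-value = 0.972

Sample proportion p̂ = 832/1760 = 0.47273.
SE₀ = √(0.45·0.55/1760) = 0.011859.
z = (p̂ − p₀)/SE = (832/1760 − 0.45)/0.011859 ≈ 1.9165.
p-value = P(Z ≤ z) with z = 1.9165 → 0.972.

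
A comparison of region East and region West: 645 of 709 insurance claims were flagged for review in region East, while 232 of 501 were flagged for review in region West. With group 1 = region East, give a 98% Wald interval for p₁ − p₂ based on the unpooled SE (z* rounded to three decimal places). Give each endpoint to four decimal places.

(0.3891, 0.5042)

p̂₁ = 645/709 = 0.90973, p̂₂ = 232/501 = 0.46307; p̂₁ − p̂₂ = 0.44666.
SE = √(0.000115825 + 0.000496280) = √0.000612105 = 0.024741.
The 98% critical value is z* = 2.326. Margin = 2.326·0.024741 = 0.05755.
So the interval runs from 0.3891 to 0.5042.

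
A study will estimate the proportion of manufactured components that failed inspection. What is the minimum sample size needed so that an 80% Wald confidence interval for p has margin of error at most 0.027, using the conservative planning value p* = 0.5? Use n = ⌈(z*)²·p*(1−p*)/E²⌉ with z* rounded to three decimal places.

For 80% confidence, z* = 1.282.
p*(1−p*) = 0.50·0.50 = 0.2500.
Required n before rounding: 1.643524 × 0.2500 / 0.027² = 563.623.
Rounding up, n = 564.

n = 564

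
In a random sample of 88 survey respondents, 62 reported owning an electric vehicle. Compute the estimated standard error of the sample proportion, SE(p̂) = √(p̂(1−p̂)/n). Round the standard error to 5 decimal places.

The sample proportion is 62/88 = 0.70455.
p̂(1−p̂) = 0.70455·0.29545 = 0.208159.
SE = √(0.208159/88) = 0.04864.

SE = 0.04864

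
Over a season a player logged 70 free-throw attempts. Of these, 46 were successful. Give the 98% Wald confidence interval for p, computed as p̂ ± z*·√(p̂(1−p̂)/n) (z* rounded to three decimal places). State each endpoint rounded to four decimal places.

(0.5252, 0.7891)

The sample proportion is 46/70 = 0.65714.
SE = √(p̂(1−p̂)/n) = √(0.225306/70) = 0.056733.
The 98% critical value is z* = 2.326.
Margin of error: 2.326 × 0.056733 = 0.13196.
CI: 0.65714 ± 0.13196 = (0.5252, 0.7891).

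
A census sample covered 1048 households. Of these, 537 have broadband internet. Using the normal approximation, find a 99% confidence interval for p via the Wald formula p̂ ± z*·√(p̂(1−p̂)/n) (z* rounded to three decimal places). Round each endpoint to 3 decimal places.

The sample proportion is 537/1048 = 0.51240.
SE = √(p̂(1−p̂)/n) = √(0.249846/1048) = 0.015440.
z* = 2.576 at the 99% level.
Margin = 2.576·0.015440 = 0.03977.
CI: 0.51240 ± 0.03977 = (0.473, 0.552).

(0.473, 0.552)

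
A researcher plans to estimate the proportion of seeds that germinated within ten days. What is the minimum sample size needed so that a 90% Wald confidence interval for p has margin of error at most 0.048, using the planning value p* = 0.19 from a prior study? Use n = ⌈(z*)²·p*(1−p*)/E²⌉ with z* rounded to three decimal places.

n = 181

For 90% confidence, z* = 1.645.
p*(1−p*) = 0.19·0.81 = 0.1539.
Required n before rounding: 2.706025 × 0.1539 / 0.048² = 180.754.
⌈180.754⌉ = 181.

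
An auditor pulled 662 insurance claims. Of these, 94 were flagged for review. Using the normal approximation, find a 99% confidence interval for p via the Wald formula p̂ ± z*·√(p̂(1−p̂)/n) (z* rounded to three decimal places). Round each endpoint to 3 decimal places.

(0.107, 0.177)

Sample proportion p̂ = 94/662 = 0.14199.
SE(p̂) = √(0.14199·0.85801/662) = 0.013566.
The 99% critical value is z* = 2.576.
Margin of error: 2.576 × 0.013566 = 0.03495.
So the interval runs from 0.107 to 0.177.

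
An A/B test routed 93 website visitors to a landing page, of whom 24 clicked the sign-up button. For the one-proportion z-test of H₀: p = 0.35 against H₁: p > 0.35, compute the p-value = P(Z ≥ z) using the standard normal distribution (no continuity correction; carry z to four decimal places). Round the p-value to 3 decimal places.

p-value = 0.968

Sample proportion p̂ = 24/93 = 0.25806.
Under H₀, SE = √(p₀(1−p₀)/n) = √(0.35·0.65/93) = √0.002446237 = 0.049459.
z = (p̂ − p₀)/SE = (24/93 − 0.35)/0.049459 ≈ -1.8588.
p-value = P(Z ≥ z) with z = -1.8588 → 0.968.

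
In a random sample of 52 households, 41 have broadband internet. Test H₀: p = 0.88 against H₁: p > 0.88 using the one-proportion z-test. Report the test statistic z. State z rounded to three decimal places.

z = -2.031

p̂ = 41/52 = 0.78846.
Null standard error: √(0.88·0.12/52) = √0.002030769 = 0.045064.
Test statistic: z = -0.09154/0.045064 = -2.031.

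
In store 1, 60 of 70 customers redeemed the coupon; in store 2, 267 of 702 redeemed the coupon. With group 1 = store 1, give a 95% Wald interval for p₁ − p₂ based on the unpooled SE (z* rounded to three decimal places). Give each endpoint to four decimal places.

p̂₁ = 60/70 = 0.85714, p̂₂ = 267/702 = 0.38034; p̂₁ − p̂₂ = 0.47680.
SE = √(0.001749271 + 0.000335729) = √0.002085000 = 0.045662.
The 95% critical value is z* = 1.960. Margin of error = 0.08950.
Interval: 0.47680 ± 0.08950 → (0.3873, 0.5663).

(0.3873, 0.5663)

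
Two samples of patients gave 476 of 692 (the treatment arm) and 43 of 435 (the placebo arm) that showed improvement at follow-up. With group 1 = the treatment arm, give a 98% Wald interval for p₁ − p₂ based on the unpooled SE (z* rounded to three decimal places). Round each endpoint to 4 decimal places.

(0.5362, 0.6418)

p̂₁ = 476/692 = 0.68786, p̂₂ = 43/435 = 0.09885; p̂₁ − p̂₂ = 0.58901.
Unpooled SE = √(p̂₁(1−p̂₁)/n₁ + p̂₂(1−p̂₂)/n₂) = √(0.000310272 + 0.000204780) = 0.022695.
For 98% confidence, z* = 2.326. Margin of error = 0.05279.
So the interval runs from 0.5362 to 0.6418.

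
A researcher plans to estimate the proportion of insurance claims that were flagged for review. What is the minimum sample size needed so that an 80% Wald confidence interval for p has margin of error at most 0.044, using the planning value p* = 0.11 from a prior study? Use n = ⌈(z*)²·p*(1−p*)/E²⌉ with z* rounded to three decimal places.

n = 84

z* = 1.282 at the 80% level.
p*(1−p*) = 0.0979.
(z*)²·p*(1−p*)/E² = 1.643524·0.0979/0.001936 = 83.110.
Rounding up, n = 84.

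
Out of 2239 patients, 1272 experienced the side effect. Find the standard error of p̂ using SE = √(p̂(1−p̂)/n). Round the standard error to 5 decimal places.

SE = 0.01047

p̂ = 1272/2239 = 0.56811.
p̂(1−p̂) = 0.56811·0.43189 = 0.245361.
SE = √(0.245361/2239) = 0.01047.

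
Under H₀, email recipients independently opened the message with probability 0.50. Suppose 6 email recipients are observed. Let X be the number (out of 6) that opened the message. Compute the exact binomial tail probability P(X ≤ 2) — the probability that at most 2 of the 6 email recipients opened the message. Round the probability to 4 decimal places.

P = 0.3438

X is binomial with n = 6 and p = 0.50.
P(X ≤ 2) = C(6,0)·0.50^0·0.50^6 + C(6,1)·0.50^1·0.50^5 + C(6,2)·0.50^2·0.50^4.
= 0.015625 + 0.093750 + 0.234375 = 0.3438.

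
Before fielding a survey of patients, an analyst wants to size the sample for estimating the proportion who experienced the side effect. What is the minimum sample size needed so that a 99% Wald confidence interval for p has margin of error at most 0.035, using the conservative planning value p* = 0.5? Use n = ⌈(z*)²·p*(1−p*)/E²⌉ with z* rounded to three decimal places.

The 99% critical value is z* = 2.576.
p*(1−p*) = 0.2500.
Required n before rounding: 6.635776 × 0.2500 / 0.035² = 1354.240.
⌈1354.240⌉ = 1355.

n = 1355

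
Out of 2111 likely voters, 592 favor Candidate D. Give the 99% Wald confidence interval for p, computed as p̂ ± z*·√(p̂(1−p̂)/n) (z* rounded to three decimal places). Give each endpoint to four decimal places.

Sample proportion p̂ = 592/2111 = 0.28044.
SE(p̂) = √(0.28044·0.71956/2111) = 0.009777.
For 99% confidence, z* = 2.576.
Margin of error: 2.576 × 0.009777 = 0.02519.
So the interval runs from 0.2553 to 0.3056.

(0.2553, 0.3056)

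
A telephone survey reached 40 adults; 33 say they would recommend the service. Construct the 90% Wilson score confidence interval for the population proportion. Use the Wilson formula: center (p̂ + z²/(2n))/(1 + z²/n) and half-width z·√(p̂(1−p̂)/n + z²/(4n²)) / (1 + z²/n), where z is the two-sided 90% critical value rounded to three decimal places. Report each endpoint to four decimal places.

p̂ = 33/40 = 0.82500; z = 1.645, so z² = 2.706025.
Denominator 1 + z²/n = 1 + 2.706025/40 = 1.067651.
Center = (0.82500 + 0.033825)/1.067651 = 0.80441.
Radicand: p̂(1−p̂)/n + z²/(4n²) = 0.003609375 + 0.000422816 = 0.004032191.
Half-width = z·√(radicand)/denom = 1.645·0.063500/1.067651 = 0.09784.
Interval: 0.80441 ± 0.09784 → (0.7066, 0.9022).

(0.7066, 0.9022)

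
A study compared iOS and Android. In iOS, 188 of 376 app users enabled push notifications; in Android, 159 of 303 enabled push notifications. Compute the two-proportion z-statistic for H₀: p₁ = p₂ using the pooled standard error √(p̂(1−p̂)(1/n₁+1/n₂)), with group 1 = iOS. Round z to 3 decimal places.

p̂₁ = 188/376 = 0.50000, p̂₂ = 159/303 = 0.52475.
Pooling: p̂ = 347/679 = 0.51105.
Pooled SE = √[0.2498780·0.00595990] ≈ 0.038591.
z = -0.02475/0.038591 = -0.641.

z = -0.641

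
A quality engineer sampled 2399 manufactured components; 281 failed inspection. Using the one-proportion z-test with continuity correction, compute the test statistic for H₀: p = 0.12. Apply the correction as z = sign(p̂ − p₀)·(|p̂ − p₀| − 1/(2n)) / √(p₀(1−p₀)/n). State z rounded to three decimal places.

z = -0.401

p̂ = 281/2399 = 0.11713. p̂ − p₀ = -0.002868.
Continuity correction 1/(2n) = 1/4798 = 0.000208.
Corrected numerator: |-0.002868| − 0.000208 = 0.002660.
Under H₀, SE = √(p₀(1−p₀)/n) = √(0.12·0.88/2399) = √0.000044018 = 0.006635.
z = (−)0.002660/0.006635 = -0.401.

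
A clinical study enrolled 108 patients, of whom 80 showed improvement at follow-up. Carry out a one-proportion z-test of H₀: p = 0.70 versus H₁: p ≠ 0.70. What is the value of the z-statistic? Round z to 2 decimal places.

Sample proportion p̂ = 80/108 = 0.74074.
SE₀ = √(0.70·0.30/108) = 0.044096.
Test statistic: z = 0.04074/0.044096 = 0.92.

z = 0.92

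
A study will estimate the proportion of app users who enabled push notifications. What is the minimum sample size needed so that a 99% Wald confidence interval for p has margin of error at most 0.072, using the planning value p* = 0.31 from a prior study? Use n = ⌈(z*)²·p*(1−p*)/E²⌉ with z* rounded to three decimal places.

z* = 2.576 at the 99% level.
p*(1−p*) = 0.31·0.69 = 0.2139.
(z*)²·p*(1−p*)/E² = 6.635776·0.2139/0.005184 = 273.803.
⌈273.803⌉ = 274.

n = 274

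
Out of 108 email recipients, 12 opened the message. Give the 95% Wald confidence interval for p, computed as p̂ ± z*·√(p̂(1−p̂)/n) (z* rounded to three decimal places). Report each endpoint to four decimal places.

(0.0518, 0.1704)

p̂ = 12/108 = 0.11111.
SE(p̂) = √(0.11111·0.88889/108) = 0.030241.
For 95% confidence, z* = 1.960.
Margin of error: 1.960 × 0.030241 = 0.05927.
So the interval runs from 0.0518 to 0.1704.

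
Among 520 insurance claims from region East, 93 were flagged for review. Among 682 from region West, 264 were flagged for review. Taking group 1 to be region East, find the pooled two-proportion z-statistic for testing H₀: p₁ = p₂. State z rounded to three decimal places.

Sample proportions: p̂₁ = 93/520 = 0.17885 and p̂₂ = 264/682 = 0.38710.
Pooled p̂ = (93+264)/(520+682) = 357/1202 = 0.29700.
Pooled SE = √[0.2087930·0.00338935] ≈ 0.026602.
z = -0.20825/0.026602 = -7.828.

z = -7.828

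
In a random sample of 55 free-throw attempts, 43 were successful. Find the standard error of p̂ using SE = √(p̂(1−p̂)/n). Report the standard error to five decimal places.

p̂ = 43/55 = 0.78182.
p̂(1−p̂) = 0.78182·0.21818 = 0.170577.
Dividing by n and taking the root: √0.003101400 = 0.05569.

SE = 0.05569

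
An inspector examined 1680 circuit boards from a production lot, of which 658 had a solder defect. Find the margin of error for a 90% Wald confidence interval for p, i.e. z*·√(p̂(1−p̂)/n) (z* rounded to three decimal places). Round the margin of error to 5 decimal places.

The sample proportion is 658/1680 = 0.39167.
SE = √(p̂(1−p̂)/n) = √(0.238264/1680) = 0.011909.
For 90% confidence, z* = 1.645.
So ME = 0.01959.

ME = 0.01959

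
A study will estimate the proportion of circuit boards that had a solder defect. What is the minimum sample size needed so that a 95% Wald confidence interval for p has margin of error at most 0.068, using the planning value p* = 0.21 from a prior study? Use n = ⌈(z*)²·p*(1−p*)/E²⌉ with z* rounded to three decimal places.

For 95% confidence, z* = 1.960.
p*(1−p*) = 0.21·0.79 = 0.1659.
(z*)²·p*(1−p*)/E² = 3.841600·0.1659/0.004624 = 137.829.
⌈137.829⌉ = 138.

n = 138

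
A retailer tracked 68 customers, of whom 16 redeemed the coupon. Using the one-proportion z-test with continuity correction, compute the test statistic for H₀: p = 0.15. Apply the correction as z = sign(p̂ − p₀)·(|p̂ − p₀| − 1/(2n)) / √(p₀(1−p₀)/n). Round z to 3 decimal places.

The sample proportion is 16/68 = 0.23529. p̂ − p₀ = 0.085294.
Continuity correction 1/(2n) = 1/136 = 0.007353.
Corrected numerator: |0.085294| − 0.007353 = 0.077941.
Null standard error: √(0.15·0.85/68) = √0.001875000 = 0.043301.
z = (+)0.077941/0.043301 = 1.800.

z = 1.800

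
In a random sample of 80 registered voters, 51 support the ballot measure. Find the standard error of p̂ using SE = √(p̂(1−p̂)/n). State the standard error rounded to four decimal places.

Sample proportion p̂ = 51/80 = 0.63750.
p̂(1−p̂) = 0.63750·0.36250 = 0.231094.
SE = √(0.231094/80) = 0.0537.

SE = 0.0537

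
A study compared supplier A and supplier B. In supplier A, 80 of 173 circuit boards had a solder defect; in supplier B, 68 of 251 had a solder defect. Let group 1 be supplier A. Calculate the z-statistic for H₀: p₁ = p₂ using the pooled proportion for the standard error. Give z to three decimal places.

z = 4.066

p̂₁ = 80/173 = 0.46243, p̂₂ = 68/251 = 0.27092.
Pooling: p̂ = 148/424 = 0.34906.
SE = √[p̂(1−p̂)(1/n₁+1/n₂)] = √[0.34906·0.65094·(1/173+1/251)] ≈ 0.047102.
z = 0.19151/0.047102 = 4.066.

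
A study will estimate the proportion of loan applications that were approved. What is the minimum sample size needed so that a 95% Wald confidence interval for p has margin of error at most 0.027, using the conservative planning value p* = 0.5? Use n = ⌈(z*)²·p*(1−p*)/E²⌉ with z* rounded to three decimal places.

For 95% confidence, z* = 1.960.
p*(1−p*) = 0.50·0.50 = 0.2500.
Required n before rounding: 3.841600 × 0.2500 / 0.027² = 1317.421.
Rounding up, n = 1318.

n = 1318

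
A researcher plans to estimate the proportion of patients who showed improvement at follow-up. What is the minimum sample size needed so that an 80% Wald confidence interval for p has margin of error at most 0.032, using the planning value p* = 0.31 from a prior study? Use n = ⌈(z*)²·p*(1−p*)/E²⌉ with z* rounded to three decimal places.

z* = 1.282 at the 80% level.
p*(1−p*) = 0.31·0.69 = 0.2139.
Required n before rounding: 1.643524 × 0.2139 / 0.032² = 343.310.
⌈343.310⌉ = 344.

n = 344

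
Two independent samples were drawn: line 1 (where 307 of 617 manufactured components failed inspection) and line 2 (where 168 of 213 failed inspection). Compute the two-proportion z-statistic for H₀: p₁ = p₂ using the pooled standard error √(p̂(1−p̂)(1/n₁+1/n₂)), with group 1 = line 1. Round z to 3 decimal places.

z = -7.405

p̂₁ = 307/617 = 0.49757, p̂₂ = 168/213 = 0.78873.
Pooled p̂ = (307+168)/(617+213) = 475/830 = 0.57229.
Pooled SE = √[0.2447743·0.00631558] ≈ 0.039318.
z = -0.29116/0.039318 = -7.405.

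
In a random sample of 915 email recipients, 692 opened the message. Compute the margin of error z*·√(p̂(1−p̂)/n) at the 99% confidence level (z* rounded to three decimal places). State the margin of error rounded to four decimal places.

ME = 0.0366

The sample proportion is 692/915 = 0.75628.
SE(p̂) = √(0.75628·0.24372/915) = 0.014193.
z* = 2.576 at the 99% level.
ME = 2.576·0.014193 = 0.0366.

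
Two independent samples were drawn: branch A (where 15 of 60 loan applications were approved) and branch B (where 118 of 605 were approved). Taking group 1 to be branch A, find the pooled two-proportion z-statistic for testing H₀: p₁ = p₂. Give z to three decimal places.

p̂₁ = 15/60 = 0.25000, p̂₂ = 118/605 = 0.19504.
Pooled p̂ = (15+118)/(60+605) = 133/665 = 0.20000.
SE = √[p̂(1−p̂)(1/n₁+1/n₂)] = √[0.20000·0.80000·(1/60+1/605)] ≈ 0.054140.
z = (p̂₁ − p̂₂)/SE = (0.25000 − 0.19504)/0.054140 = 0.05496/0.054140 = 1.015.

z = 1.015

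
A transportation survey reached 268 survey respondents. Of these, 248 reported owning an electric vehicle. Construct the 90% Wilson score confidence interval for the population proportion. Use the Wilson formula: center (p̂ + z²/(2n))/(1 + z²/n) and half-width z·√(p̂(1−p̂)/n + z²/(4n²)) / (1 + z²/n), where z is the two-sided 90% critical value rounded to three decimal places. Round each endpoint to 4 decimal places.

(0.8945, 0.9477)

p̂ = 248/268 = 0.92537; z = 1.645, so z² = 2.706025.
Denominator 1 + z²/n = 1 + 2.706025/268 = 1.010097.
Center = (0.92537 + 0.005049)/1.010097 = 0.92112.
Radicand: p̂(1−p̂)/n + z²/(4n²) = 0.000257678 + 0.000009419 = 0.000267097.
Half-width = 1.645·√0.000267097/1.010097 = 0.02662.
CI: 0.92112 ± 0.02662 = (0.8945, 0.9477).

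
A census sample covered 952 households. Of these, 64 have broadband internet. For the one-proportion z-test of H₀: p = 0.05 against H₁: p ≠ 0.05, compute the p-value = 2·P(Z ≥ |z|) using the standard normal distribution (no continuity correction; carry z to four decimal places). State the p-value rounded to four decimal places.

The sample proportion is 64/952 = 0.06723.
Under H₀, SE = √(p₀(1−p₀)/n) = √(0.05·0.95/952) = √0.000049895 = 0.007064.
Test statistic (full precision, shown to 4 dp): z = (64/952 − 0.05)/SE₀ ≈ 2.4388.
From the standard normal, 2·P(Z ≥ |z|) = 0.0147.

p-value = 0.0147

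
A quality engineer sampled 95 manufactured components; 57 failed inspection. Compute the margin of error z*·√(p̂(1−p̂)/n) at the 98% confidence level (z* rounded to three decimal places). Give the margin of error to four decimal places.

The sample proportion is 57/95 = 0.60000.
Standard error of p̂: √(0.240000/95) = √0.002526316 = 0.050262.
The 98% critical value is z* = 2.326.
So ME = 0.1169.

ME = 0.1169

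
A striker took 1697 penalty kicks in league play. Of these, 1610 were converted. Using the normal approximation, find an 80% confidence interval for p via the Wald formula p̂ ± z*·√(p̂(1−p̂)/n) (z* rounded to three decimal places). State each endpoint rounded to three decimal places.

(0.942, 0.956)

Sample proportion p̂ = 1610/1697 = 0.94873.
Standard error of p̂: √(0.048639/1697) = √0.000028662 = 0.005354.
The 80% critical value is z* = 1.282.
Margin = 1.282·0.005354 = 0.00686.
So the interval runs from 0.942 to 0.956.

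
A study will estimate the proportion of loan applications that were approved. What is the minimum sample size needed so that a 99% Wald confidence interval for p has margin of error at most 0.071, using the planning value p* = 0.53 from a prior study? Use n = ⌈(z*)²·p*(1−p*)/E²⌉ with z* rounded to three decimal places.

The 99% critical value is z* = 2.576.
p*(1−p*) = 0.53·0.47 = 0.2491.
(z*)²·p*(1−p*)/E² = 6.635776·0.2491/0.005041 = 327.906.
⌈327.906⌉ = 328.

n = 328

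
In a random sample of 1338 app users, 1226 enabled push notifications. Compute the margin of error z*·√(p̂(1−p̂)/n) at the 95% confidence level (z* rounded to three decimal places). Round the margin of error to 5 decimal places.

ME = 0.01484

Sample proportion p̂ = 1226/1338 = 0.91629.
SE(p̂) = √(0.91629·0.08371/1338) = 0.007571.
The 95% critical value is z* = 1.960.
So ME = 0.01484.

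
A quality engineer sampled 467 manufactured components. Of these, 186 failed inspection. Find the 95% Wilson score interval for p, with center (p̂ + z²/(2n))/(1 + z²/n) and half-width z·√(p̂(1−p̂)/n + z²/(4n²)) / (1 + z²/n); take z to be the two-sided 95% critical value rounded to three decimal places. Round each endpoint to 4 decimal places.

(0.3549, 0.4433)

p̂ = 186/467 = 0.39829; z = 1.960, so z² = 3.841600.
1 + z²/n = 1.008226.
Center = (0.39829 + 0.004113)/1.008226 = 0.39912.
Radicand: p̂(1−p̂)/n + z²/(4n²) = 0.000513179 + 0.000004404 = 0.000517583.
Half-width = 1.960·√0.000517583/1.008226 = 0.04423.
Interval: 0.39912 ± 0.04423 → (0.3549, 0.4433).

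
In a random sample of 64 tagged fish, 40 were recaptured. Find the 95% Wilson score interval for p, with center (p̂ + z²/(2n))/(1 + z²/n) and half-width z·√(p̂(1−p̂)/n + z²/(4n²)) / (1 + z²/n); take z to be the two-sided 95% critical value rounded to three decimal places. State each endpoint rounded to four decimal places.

Here p̂ = 40/64 = 0.62500 and z = 1.960 (z² = 3.841600).
Denominator 1 + z²/n = 1 + 3.841600/64 = 1.060025.
Adjusted center: (0.62500 + z²/(2n))/1.060025 = 0.61792.
Radicand: p̂(1−p̂)/n + z²/(4n²) = 0.003662109 + 0.000234473 = 0.003896582.
Half-width = 1.960·√0.003896582/1.060025 = 0.11542.
CI: 0.61792 ± 0.11542 = (0.5025, 0.7333).

(0.5025, 0.7333)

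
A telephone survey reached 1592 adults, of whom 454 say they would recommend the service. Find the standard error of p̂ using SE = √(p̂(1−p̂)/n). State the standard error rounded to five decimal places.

SE = 0.01132

With x = 454 successes in n = 1592, p̂ = 0.28518.
p̂(1−p̂) = 0.28518·0.71482 = 0.203852.
SE = √(0.203852/1592) = 0.01132.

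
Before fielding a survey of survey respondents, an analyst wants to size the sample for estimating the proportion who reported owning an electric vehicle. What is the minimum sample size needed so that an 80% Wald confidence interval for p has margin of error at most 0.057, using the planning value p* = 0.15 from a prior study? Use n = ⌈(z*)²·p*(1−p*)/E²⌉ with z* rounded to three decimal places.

z* = 1.282 at the 80% level.
p*(1−p*) = 0.15·0.85 = 0.1275.
Required n before rounding: 1.643524 × 0.1275 / 0.057² = 64.497.
⌈64.497⌉ = 65.

n = 65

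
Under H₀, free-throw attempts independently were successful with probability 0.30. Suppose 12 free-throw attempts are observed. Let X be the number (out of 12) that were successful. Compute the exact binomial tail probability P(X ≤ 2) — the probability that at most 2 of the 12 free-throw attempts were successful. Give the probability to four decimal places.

X ~ Binomial(n=12, p=0.30).
P(X ≤ 2) = C(12,0)·0.30^0·0.70^12 + C(12,1)·0.30^1·0.70^11 + C(12,2)·0.30^2·0.70^10.
= 0.013841 + 0.071184 + 0.167790 = 0.2528.

P = 0.2528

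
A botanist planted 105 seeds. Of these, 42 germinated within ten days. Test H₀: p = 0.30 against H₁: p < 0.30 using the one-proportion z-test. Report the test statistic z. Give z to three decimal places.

The sample proportion is 42/105 = 0.40000.
SE₀ = √(0.30·0.70/105) = 0.044721.
z = (0.40000 − 0.30)/0.044721 = 0.10000/0.044721 = 2.236.

z = 2.236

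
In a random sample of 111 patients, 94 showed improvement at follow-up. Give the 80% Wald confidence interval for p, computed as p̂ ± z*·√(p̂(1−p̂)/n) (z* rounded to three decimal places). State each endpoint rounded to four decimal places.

The sample proportion is 94/111 = 0.84685.
SE = √(p̂(1−p̂)/n) = √(0.129697/111) = 0.034183.
The 80% critical value is z* = 1.282.
Margin of error: 1.282 × 0.034183 = 0.04382.
CI: 0.84685 ± 0.04382 = (0.8030, 0.8907).

(0.8030, 0.8907)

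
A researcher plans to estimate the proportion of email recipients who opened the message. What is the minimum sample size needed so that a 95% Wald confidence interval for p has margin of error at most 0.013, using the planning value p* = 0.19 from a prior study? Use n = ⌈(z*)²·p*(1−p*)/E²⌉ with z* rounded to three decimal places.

For 95% confidence, z* = 1.960.
p*(1−p*) = 0.1539.
Required n before rounding: 3.841600 × 0.1539 / 0.013² = 3498.356.
Rounding up, n = 3499.

n = 3499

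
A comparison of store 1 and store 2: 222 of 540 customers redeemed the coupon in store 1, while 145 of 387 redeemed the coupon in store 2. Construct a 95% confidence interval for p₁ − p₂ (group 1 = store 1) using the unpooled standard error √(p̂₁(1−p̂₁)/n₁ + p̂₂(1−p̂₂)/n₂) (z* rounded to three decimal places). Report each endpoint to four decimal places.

p̂₁ = 222/540 = 0.41111, p̂₂ = 145/387 = 0.37468; p̂₁ − p̂₂ = 0.03643.
Unpooled SE = √(p̂₁(1−p̂₁)/n₁ + p̂₂(1−p̂₂)/n₂) = √(0.000448331 + 0.000605411) = 0.032461.
For 95% confidence, z* = 1.960. Margin = 1.960·0.032461 = 0.06362.
Interval: 0.03643 ± 0.06362 → (-0.0272, 0.1001).

(-0.0272, 0.1001)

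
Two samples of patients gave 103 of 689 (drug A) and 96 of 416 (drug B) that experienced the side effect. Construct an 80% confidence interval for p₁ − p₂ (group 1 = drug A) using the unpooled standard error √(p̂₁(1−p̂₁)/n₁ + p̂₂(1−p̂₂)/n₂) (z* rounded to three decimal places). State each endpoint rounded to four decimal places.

p̂₁ = 0.14949, p̂₂ = 0.23077, so the observed difference is -0.08128.
SE = √(0.000184534 + 0.000426718) = √0.000611252 = 0.024724.
The 80% critical value is z* = 1.282. Margin = 1.282·0.024724 = 0.03170.
So the interval runs from -0.1130 to -0.0496.

(-0.1130, -0.0496)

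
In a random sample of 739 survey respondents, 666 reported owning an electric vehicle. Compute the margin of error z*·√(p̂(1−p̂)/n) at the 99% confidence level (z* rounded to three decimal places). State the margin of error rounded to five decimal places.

With x = 666 successes in n = 739, p̂ = 0.90122.
SE = √(p̂(1−p̂)/n) = √(0.089024/739) = 0.010976.
For 99% confidence, z* = 2.576.
So ME = 0.02827.

ME = 0.02827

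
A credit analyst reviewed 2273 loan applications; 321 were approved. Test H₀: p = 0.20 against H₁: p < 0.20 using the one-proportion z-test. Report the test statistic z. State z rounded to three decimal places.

With x = 321 successes in n = 2273, p̂ = 0.14122.
Null standard error: √(0.20·0.80/2273) = √0.000070392 = 0.008390.
z = (0.14122 − 0.20)/0.008390 = -0.05878/0.008390 = -7.006.

z = -7.006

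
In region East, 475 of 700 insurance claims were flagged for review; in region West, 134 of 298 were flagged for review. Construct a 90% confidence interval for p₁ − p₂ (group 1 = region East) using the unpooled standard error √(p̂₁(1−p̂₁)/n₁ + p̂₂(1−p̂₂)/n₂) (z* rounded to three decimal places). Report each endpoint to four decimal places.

p̂₁ = 475/700 = 0.67857, p̂₂ = 134/298 = 0.44966; p̂₁ − p̂₂ = 0.22891.
SE = √(0.000311589 + 0.000830424) = √0.001142013 = 0.033794.
For 90% confidence, z* = 1.645. Margin = 1.645·0.033794 = 0.05559.
So the interval runs from 0.1733 to 0.2845.

(0.1733, 0.2845)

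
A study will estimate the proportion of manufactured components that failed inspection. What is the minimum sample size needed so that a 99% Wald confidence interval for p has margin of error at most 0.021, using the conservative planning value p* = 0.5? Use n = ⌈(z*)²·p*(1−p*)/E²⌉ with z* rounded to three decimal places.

For 99% confidence, z* = 2.576.
p*(1−p*) = 0.50·0.50 = 0.2500.
(z*)²·p*(1−p*)/E² = 6.635776·0.2500/0.000441 = 3761.778.
Rounding up, n = 3762.

n = 3762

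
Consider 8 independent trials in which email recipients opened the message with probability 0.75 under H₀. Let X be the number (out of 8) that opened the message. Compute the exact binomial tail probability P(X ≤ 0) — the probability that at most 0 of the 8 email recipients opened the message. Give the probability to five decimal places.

P = 0.00002

X is binomial with n = 8 and p = 0.75.
P(X ≤ 0) = C(8,0)·0.75^0·0.25^8.
= 0.000015 = 0.00002.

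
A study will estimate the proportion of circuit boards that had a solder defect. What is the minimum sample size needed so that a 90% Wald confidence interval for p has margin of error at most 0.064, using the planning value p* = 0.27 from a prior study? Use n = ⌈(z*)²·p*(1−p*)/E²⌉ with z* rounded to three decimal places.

The 90% critical value is z* = 1.645.
p*(1−p*) = 0.27·0.73 = 0.1971.
(z*)²·p*(1−p*)/E² = 2.706025·0.1971/0.004096 = 130.214.
⌈130.214⌉ = 131.

n = 131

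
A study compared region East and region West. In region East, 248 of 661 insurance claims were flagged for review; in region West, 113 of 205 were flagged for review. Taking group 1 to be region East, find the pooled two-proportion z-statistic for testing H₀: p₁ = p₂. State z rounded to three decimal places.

z = -4.466

Sample proportions: p̂₁ = 248/661 = 0.37519 and p̂₂ = 113/205 = 0.55122.
Pooling: p̂ = 361/866 = 0.41686.
SE = √[p̂(1−p̂)(1/n₁+1/n₂)] = √[0.41686·0.58314·(1/661+1/205)] ≈ 0.039415.
z = -0.17603/0.039415 = -4.466.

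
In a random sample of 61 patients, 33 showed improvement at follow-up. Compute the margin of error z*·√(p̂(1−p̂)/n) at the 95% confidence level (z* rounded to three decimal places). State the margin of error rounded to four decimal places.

ME = 0.1251

p̂ = 33/61 = 0.54098.
SE(p̂) = √(0.54098·0.45902/61) = 0.063803.
For 95% confidence, z* = 1.960.
So ME = 0.1251.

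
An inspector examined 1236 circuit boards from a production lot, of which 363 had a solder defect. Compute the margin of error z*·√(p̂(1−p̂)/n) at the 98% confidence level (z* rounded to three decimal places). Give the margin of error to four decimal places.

ME = 0.0301

Sample proportion p̂ = 363/1236 = 0.29369.
Standard error of p̂: √(0.207436/1236) = √0.000167828 = 0.012955.
For 98% confidence, z* = 2.326.
So ME = 0.0301.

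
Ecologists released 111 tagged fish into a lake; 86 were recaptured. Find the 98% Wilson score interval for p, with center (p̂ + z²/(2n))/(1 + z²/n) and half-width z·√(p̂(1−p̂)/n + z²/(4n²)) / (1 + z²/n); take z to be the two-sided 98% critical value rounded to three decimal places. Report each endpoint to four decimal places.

Here p̂ = 86/111 = 0.77477 and z = 2.326 (z² = 5.410276).
Denominator 1 + z²/n = 1 + 5.410276/111 = 1.048741.
Adjusted center: (0.77477 + z²/(2n))/1.048741 = 0.76200.
Radicand: p̂(1−p̂)/n + z²/(4n²) = 0.001572061 + 0.000109778 = 0.001681839.
Half-width = z·√(radicand)/denom = 2.326·0.041010/1.048741 = 0.09096.
Interval: 0.76200 ± 0.09096 → (0.6710, 0.8530).

(0.6710, 0.8530)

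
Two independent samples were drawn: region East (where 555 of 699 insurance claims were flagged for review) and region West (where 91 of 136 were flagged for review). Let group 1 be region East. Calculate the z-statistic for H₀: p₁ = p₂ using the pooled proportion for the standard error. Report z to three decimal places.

z = 3.184

p̂₁ = 555/699 = 0.79399, p̂₂ = 91/136 = 0.66912.
Pooling: p̂ = 646/835 = 0.77365.
Pooled SE = √[0.1751142·0.00878356] ≈ 0.039219.
z = (p̂₁ − p̂₂)/SE = (0.79399 − 0.66912)/0.039219 = 0.12487/0.039219 = 3.184.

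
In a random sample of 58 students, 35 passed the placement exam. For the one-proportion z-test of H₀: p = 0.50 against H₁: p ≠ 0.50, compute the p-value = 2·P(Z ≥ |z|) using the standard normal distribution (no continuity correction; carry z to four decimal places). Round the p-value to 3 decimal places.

With x = 35 successes in n = 58, p̂ = 0.60345.
SE₀ = √(0.50·0.50/58) = 0.065653.
z = (p̂ − p₀)/SE = (35/58 − 0.50)/0.065653 ≈ 1.5757.
p-value = 2·P(Z ≥ |z|) with z = 1.5757 → 0.115.

p-value = 0.115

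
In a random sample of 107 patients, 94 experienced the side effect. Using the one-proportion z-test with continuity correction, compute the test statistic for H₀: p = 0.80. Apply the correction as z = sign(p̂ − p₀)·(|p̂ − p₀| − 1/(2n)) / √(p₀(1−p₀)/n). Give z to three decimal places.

z = 1.909

p̂ = 94/107 = 0.87850. p̂ − p₀ = 0.078505.
Continuity correction 1/(2n) = 1/214 = 0.004673.
Corrected numerator: |0.078505| − 0.004673 = 0.073832.
Null standard error: √(0.80·0.20/107) = √0.001495327 = 0.038669.
z = (+)0.073832/0.038669 = 1.909.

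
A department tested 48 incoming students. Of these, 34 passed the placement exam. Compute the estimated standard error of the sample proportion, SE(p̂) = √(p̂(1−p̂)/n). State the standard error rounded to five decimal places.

p̂ = 34/48 = 0.70833.
p̂(1−p̂) = 0.206599.
Dividing by n and taking the root: √0.004304146 = 0.06561.

SE = 0.06561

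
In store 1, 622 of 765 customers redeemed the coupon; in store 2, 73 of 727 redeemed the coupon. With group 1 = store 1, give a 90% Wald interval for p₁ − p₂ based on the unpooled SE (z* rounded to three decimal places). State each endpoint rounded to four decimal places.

p̂₁ = 0.81307, p̂₂ = 0.10041, so the observed difference is 0.71266.
Unpooled SE = √(p̂₁(1−p̂₁)/n₁ + p̂₂(1−p̂₂)/n₂) = √(0.000198674 + 0.000124250) = 0.017970.
For 90% confidence, z* = 1.645. Margin = 1.645·0.017970 = 0.02956.
So the interval runs from 0.6831 to 0.7422.

(0.6831, 0.7422)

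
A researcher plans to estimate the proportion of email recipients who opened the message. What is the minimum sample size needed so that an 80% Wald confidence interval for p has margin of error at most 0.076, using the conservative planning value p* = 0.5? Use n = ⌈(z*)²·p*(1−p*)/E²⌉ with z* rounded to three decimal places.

n = 72

For 80% confidence, z* = 1.282.
p*(1−p*) = 0.2500.
Required n before rounding: 1.643524 × 0.2500 / 0.076² = 71.136.
Rounding up, n = 72.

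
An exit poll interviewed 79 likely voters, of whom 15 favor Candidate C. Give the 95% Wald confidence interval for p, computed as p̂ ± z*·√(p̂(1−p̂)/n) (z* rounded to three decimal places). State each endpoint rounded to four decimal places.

(0.1034, 0.2764)

With x = 15 successes in n = 79, p̂ = 0.18987.
SE(p̂) = √(0.18987·0.81013/79) = 0.044126.
For 95% confidence, z* = 1.960.
Margin of error: 1.960 × 0.044126 = 0.08649.
CI: 0.18987 ± 0.08649 = (0.1034, 0.2764).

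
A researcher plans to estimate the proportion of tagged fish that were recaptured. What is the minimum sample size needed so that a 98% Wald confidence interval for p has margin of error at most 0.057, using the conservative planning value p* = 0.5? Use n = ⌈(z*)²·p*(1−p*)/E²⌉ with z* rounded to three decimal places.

For 98% confidence, z* = 2.326.
p*(1−p*) = 0.2500.
(z*)²·p*(1−p*)/E² = 5.410276·0.2500/0.003249 = 416.303.
Rounding up, n = 417.

n = 417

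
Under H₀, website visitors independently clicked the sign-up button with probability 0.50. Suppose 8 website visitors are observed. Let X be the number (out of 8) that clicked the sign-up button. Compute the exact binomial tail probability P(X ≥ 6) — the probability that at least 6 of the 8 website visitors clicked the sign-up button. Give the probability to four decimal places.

P = 0.1445

X is binomial with n = 8 and p = 0.50.
P(X ≥ 6) = C(8,6)·0.50^6·0.50^2 + C(8,7)·0.50^7·0.50^1 + C(8,8)·0.50^8·0.50^0.
= 0.109375 + 0.031250 + 0.003906 = 0.1445.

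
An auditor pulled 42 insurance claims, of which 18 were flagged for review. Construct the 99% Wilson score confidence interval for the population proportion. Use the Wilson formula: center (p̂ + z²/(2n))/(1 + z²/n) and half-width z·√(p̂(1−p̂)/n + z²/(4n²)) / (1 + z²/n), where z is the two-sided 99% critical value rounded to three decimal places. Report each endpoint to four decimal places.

Here p̂ = 18/42 = 0.42857 and z = 2.576 (z² = 6.635776).
Denominator 1 + z²/n = 1 + 6.635776/42 = 1.157995.
Center = (0.42857 + 0.078997)/1.157995 = 0.43832.
Radicand: p̂(1−p̂)/n + z²/(4n²) = 0.005830904 + 0.000940444 = 0.006771348.
Half-width = z·√(radicand)/denom = 2.576·0.082288/1.157995 = 0.18305.
CI: 0.43832 ± 0.18305 = (0.2553, 0.6214).

(0.2553, 0.6214)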